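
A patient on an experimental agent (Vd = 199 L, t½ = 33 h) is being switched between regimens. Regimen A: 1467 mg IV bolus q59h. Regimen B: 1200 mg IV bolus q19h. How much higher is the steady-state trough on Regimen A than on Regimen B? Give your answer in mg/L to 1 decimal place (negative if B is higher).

Regimen A: f = (1/2)^(59/33) ≈ 0.2896; Cmin,ss = (1467/199)·f/(1−f) ≈ 3.005 mg/L.
Regimen B: f = (1/2)^(19/33) ≈ 0.6709; Cmin,ss = (1200/199)·f/(1−f) ≈ 12.293 mg/L.
Difference ≈ 3.005 − 12.293 ≈ -9.288 mg/L.

-9.3 mg/L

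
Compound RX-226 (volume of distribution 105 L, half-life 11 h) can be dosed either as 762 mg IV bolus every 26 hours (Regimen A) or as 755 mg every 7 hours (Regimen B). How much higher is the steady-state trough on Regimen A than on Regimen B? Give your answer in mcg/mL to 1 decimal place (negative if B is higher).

-11.2 mcg/mL

Regimen A: f = (1/2)^(26/11) ≈ 0.1943; Cmin,ss = (762/105)·f/(1−f) ≈ 1.750 mcg/mL.
Regimen B: f = (1/2)^(7/11) ≈ 0.6433; Cmin,ss = (755/105)·f/(1−f) ≈ 12.968 mcg/mL.
Difference ≈ 1.750 − 12.968 ≈ -11.218 mcg/mL.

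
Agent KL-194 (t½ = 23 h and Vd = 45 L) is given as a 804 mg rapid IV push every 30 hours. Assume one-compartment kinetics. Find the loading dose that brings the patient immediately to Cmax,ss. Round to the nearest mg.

f = (1/2)^(30/23) ≈ 0.404904; accumulation ratio R = 1/(1−f) ≈ 1.68040.
Loading dose to hit Cmax,ss on first dose: D_load = D_maint·R ≈ 804 × 1.68040 ≈ 1351.04 mg.

1351 mg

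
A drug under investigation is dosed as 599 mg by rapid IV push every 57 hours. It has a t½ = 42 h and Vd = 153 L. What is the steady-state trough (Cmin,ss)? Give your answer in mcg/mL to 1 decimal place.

τ/t½ = 57/42 ≈ 1.3571, so fraction remaining f = (1/2)^(57/42) ≈ 0.3904.
Accumulation ratio R = 1/(1 − f) ≈ 1/0.6096 ≈ 1.6404.
Each bolus raises the concentration by D/Vd = 599/153 ≈ 3.915 mcg/mL.
Cmax,ss = C₀/(1 − f) ≈ 3.915/0.6096 ≈ 6.422 mcg/mL.
Steady-state trough Cmin,ss = Cmax,ss·f ≈ 6.422 × 0.3904 ≈ 2.507 mcg/mL.

2.5 mcg/mL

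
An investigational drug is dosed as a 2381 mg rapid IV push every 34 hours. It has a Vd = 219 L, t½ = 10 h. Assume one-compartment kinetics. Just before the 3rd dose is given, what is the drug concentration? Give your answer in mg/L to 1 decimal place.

f = (1/2)^(τ/t½) = (1/2)^(34/10) ≈ 0.0947.
C₀ = D/Vd = 2381/219 ≈ 10.872 mg/L.
Before the 3rd dose, 2 doses have been given. Superposition: Cmin = C₀·(f + f²).
≈ 10.872 × (0.0947 + 0.0090) ≈ 10.872 × 0.1037 ≈ 1.127 mg/L.

1.1 mg/L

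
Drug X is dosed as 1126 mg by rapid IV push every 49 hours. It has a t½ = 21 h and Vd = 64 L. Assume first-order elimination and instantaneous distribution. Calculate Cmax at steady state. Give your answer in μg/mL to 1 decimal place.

k = ln2/t½ = ln2/21 ≈ 0.033007 h⁻¹; fraction remaining f = e^(−kτ) = e^(−0.033007×49) ≈ 0.1984.
At steady state, accumulation factor R = 1/(1 − e^(−kτ)) ≈ 1.2475.
Single-dose peak C₀ = D/Vd = 1126/64 ≈ 17.594 μg/mL.
Steady-state peak Cmax,ss = C₀·R ≈ 17.594 × 1.2475 ≈ 21.949 μg/mL.

21.9 μg/mL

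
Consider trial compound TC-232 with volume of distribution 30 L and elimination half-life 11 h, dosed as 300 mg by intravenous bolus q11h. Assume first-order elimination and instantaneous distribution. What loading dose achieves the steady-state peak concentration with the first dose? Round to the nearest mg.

600 mg

f = (1/2)^(11/11) ≈ 0.500000; accumulation ratio R = 1/(1−f) ≈ 2.00000.
Loading dose to hit Cmax,ss on first dose: D_load = D_maint·R ≈ 300 × 2.00000 ≈ 600.00 mg.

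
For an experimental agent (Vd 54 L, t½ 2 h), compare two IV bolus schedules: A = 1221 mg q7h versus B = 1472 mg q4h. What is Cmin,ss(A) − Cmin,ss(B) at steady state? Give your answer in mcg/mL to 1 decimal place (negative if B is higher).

Regimen A: f = (1/2)^(7/2) ≈ 0.0884; Cmin,ss = (1221/54)·f/(1−f) ≈ 2.193 mcg/mL.
Regimen B: f = (1/2)^(4/2) ≈ 0.2500; Cmin,ss = (1472/54)·f/(1−f) ≈ 9.086 mcg/mL.
Difference ≈ 2.193 − 9.086 ≈ -6.893 mcg/mL.

-6.9 mcg/mL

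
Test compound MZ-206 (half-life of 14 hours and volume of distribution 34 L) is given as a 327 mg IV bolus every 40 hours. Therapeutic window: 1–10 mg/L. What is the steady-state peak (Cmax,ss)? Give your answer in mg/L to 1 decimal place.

11.2 mg/L

k = ln2/t½ = ln2/14 ≈ 0.049511 h⁻¹; fraction remaining f = e^(−kτ) = e^(−0.049511×40) ≈ 0.1380.
Accumulation ratio R = 1/(1 − f) ≈ 1/0.8620 ≈ 1.1601.
Single-dose peak C₀ = D/Vd = 327/34 ≈ 9.618 mg/L.
Steady-state peak Cmax,ss = C₀·R ≈ 9.618 × 1.1601 ≈ 11.158 mg/L.
Peak 11.2 mg/L vs MTC 10 mg/L: exceeds toxic threshold.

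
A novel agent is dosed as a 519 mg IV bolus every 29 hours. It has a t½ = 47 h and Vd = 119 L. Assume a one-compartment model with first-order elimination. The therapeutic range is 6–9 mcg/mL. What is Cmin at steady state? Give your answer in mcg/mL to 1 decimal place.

k = ln2/t½ = ln2/47 ≈ 0.014748 h⁻¹; fraction remaining f = e^(−kτ) = e^(−0.014748×29) ≈ 0.6520.
At steady state, accumulation factor R = 1/(1 − e^(−kτ)) ≈ 2.8736.
Each bolus raises the concentration by D/Vd = 519/119 ≈ 4.361 mcg/mL.
Steady-state peak Cmax,ss = C₀·R ≈ 4.361 × 2.8736 ≈ 12.532 mcg/mL.
Steady-state trough Cmin,ss = Cmax,ss·f ≈ 12.532 × 0.6520 ≈ 8.171 mcg/mL.
Trough 8.2 mcg/mL vs MEC 6 mcg/mL: adequate.

8.2 mcg/mL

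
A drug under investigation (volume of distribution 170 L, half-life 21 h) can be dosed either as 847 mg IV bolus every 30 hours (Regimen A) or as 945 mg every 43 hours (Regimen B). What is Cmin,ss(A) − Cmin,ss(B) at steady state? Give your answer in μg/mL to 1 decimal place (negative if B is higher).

1.2 μg/mL

Regimen A: f = (1/2)^(30/21) ≈ 0.3715; Cmin,ss = (847/170)·f/(1−f) ≈ 2.945 μg/mL.
Regimen B: f = (1/2)^(43/21) ≈ 0.2419; Cmin,ss = (945/170)·f/(1−f) ≈ 1.774 μg/mL.
Difference ≈ 2.945 − 1.774 ≈ 1.171 μg/mL.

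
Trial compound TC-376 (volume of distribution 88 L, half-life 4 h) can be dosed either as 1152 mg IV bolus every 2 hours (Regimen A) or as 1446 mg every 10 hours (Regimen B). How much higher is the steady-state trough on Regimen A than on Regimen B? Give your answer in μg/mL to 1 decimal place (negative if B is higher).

Regimen A: f = (1/2)^(2/4) ≈ 0.7071; Cmin,ss = (1152/88)·f/(1−f) ≈ 31.603 μg/mL.
Regimen B: f = (1/2)^(10/4) ≈ 0.1768; Cmin,ss = (1446/88)·f/(1−f) ≈ 3.529 μg/mL.
Difference ≈ 31.603 − 3.529 ≈ 28.074 μg/mL.

28.1 μg/mL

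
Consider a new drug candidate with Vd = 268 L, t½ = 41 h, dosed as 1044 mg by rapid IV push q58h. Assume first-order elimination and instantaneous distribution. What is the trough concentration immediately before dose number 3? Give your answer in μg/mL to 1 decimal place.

2.0 μg/mL

f = (1/2)^(τ/t½) = (1/2)^(58/41) ≈ 0.3751.
C₀ = D/Vd = 1044/268 ≈ 3.896 μg/mL.
Before the 3rd dose, 2 doses have been given. Superposition: Cmin = C₀·(f + f²).
≈ 3.896 × (0.3751 + 0.1407) ≈ 3.896 × 0.5158 ≈ 2.010 μg/mL.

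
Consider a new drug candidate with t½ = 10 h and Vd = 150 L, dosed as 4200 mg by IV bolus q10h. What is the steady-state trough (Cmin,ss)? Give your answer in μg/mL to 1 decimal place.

28.0 μg/mL

τ = 10 h = 1 half-life, so f = (1/2)^1 = 0.5.
At steady state, R = 1/(1 − 0.5) = 2/1.
Single-dose peak C₀ = D/Vd = 4200/150 = 28 μg/mL.
Steady-state peak Cmax,ss = C₀·R = 28 × 2/1 ≈ 56.000 μg/mL.
Steady-state trough Cmin,ss = Cmax,ss·f ≈ 56.000 × 0.5 ≈ 28.000 μg/mL.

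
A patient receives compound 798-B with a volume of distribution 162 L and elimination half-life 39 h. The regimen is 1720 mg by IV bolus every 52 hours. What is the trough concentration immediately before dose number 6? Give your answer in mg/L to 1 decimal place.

6.9 mg/L

f = (1/2)^(τ/t½) = (1/2)^(52/39) ≈ 0.3969.
C₀ = D/Vd = 1720/162 ≈ 10.617 mg/L.
Before the 6th dose, 5 doses have been given. Superposition: Cmin = C₀·(f + f² + … + f^5).
≈ 10.617 × (0.3969 + 0.1575 + 0.0625 + 0.0248 + 0.0098) ≈ 10.617 × 0.6515 ≈ 6.917 mg/L.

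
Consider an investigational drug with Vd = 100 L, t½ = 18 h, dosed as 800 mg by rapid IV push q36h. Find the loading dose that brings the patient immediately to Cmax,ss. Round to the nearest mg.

f = (1/2)^(36/18) ≈ 0.250000; accumulation ratio R = 1/(1−f) ≈ 1.33333.
Loading dose to hit Cmax,ss on first dose: D_load = D_maint·R ≈ 800 × 1.33333 ≈ 1066.66 mg.

1067 mg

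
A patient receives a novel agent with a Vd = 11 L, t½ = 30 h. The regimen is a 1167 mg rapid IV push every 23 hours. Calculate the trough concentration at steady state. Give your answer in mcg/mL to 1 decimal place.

151.3 mcg/mL

Over one 23-h interval, 23/30 ≈ 0.76667 half-lives elapse, leaving f ≈ 0.5878 of each dose.
At steady state, accumulation factor R = 1/(1 − e^(−kτ)) ≈ 2.4260.
Each bolus raises the concentration by D/Vd = 1167/11 ≈ 106.091 mcg/mL.
Cmax,ss = C₀/(1 − f) ≈ 106.091/0.4122 ≈ 257.377 mcg/mL.
One interval later, Cmin,ss = Cmax,ss·e^(−kτ) ≈ 257.377 × 0.5878 ≈ 151.286 mcg/mL.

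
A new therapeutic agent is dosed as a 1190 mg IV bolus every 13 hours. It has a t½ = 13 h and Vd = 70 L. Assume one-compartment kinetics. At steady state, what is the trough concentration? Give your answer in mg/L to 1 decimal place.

τ = 13 h = 1 half-life, so f = (1/2)^1 = 0.5.
At steady state, R = 1/(1 − 0.5) = 2/1.
Single-dose peak C₀ = D/Vd = 1190/70 = 17 mg/L.
Steady-state peak Cmax,ss = C₀·R = 17 × 2/1 ≈ 34.000 mg/L.
Steady-state trough Cmin,ss = Cmax,ss·f ≈ 34.000 × 0.5 ≈ 17.000 mg/L.

17.0 mg/L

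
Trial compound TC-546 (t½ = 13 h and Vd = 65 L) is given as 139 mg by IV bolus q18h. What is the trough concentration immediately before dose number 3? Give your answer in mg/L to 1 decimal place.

1.1 mg/L

f = (1/2)^(τ/t½) = (1/2)^(18/13) ≈ 0.3830.
C₀ = D/Vd = 139/65 ≈ 2.138 mg/L.
Before the 3rd dose, 2 doses have been given. Superposition: Cmin = C₀·(f + f²).
≈ 2.138 × (0.3830 + 0.1467) ≈ 2.138 × 0.5297 ≈ 1.132 mg/L.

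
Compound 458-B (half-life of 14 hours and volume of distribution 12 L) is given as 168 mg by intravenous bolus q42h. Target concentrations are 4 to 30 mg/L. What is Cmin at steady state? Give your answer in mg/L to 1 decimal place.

2.0 mg/L

The dosing interval is 3 half-lives, so f = 2^(−3) = 0.125.
At steady state, R = 1/(1 − 0.125) = 8/7.
Single-dose peak C₀ = D/Vd = 168/12 = 14 mg/L.
Steady-state peak Cmax,ss = C₀·R = 14 × 8/7 ≈ 16.000 mg/L.
Steady-state trough Cmin,ss = Cmax,ss·f ≈ 16.000 × 0.125 ≈ 2.000 mg/L.
Trough 2.0 mg/L vs MEC 4 mg/L: subtherapeutic.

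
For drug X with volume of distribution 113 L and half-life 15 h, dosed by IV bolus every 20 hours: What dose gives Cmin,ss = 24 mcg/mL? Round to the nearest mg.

τ/t½ = 20/15 ≈ 1.3333, so f = (1/2)^(20/15) ≈ 0.396850.
Cmin,ss = (D/Vd)·f/(1−f), so D = Cmin,ss·Vd·(1−f)/f.
D = 24 × 113 × (1−f)/f ≈ 24 × 113 × 1.51984 ≈ 4121.81 mg.

4122 mg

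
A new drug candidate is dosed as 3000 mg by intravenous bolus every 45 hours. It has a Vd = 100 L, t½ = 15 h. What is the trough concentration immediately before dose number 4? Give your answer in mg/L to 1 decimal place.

f = (1/2)^(τ/t½) = (1/2)^(45/15) ≈ 0.1250.
C₀ = D/Vd = 3000/100 ≈ 30.000 mg/L.
Before the 4th dose, 3 doses have been given. Superposition: Cmin = C₀·(f + f² + … + f^3).
≈ 30.000 × (0.1250 + 0.0156 + 0.0020) ≈ 30.000 × 0.1426 ≈ 4.278 mg/L.

4.3 mg/L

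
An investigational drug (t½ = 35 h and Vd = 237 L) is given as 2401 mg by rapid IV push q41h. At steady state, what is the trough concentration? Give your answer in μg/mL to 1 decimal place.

8.1 μg/mL

τ/t½ = 41/35 ≈ 1.1714, so fraction remaining f = (1/2)^(41/35) ≈ 0.4440.
Single-dose peak C₀ = D/Vd = 2401/237 ≈ 10.131 μg/mL.
Steady-state trough Cmin,ss = C₀·f/(1−f) ≈ 10.131 × 0.4440/0.5560 ≈ 8.090 μg/mL.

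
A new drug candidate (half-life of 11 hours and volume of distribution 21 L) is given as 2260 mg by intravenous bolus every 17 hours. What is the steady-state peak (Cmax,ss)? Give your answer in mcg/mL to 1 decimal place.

τ/t½ = 17/11 ≈ 1.5455, so fraction remaining f = (1/2)^(17/11) ≈ 0.3426.
Accumulation ratio R = 1/(1 − f) ≈ 1/0.6574 ≈ 1.5211.
Each bolus raises the concentration by D/Vd = 2260/21 ≈ 107.619 mcg/mL.
Steady-state peak Cmax,ss = C₀·R ≈ 107.619 × 1.5211 ≈ 163.699 mcg/mL.

163.7 mcg/mL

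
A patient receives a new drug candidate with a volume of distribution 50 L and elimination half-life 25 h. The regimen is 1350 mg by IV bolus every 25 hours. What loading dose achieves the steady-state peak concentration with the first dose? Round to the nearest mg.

f = (1/2)^(25/25) ≈ 0.500000; accumulation ratio R = 1/(1−f) ≈ 2.00000.
Loading dose to hit Cmax,ss on first dose: D_load = D_maint·R ≈ 1350 × 2.00000 ≈ 2700.00 mg.

2700 mg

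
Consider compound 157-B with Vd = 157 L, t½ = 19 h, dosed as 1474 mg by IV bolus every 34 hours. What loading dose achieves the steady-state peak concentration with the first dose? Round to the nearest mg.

2074 mg

f = (1/2)^(34/19) ≈ 0.289278; accumulation ratio R = 1/(1−f) ≈ 1.40702.
Loading dose to hit Cmax,ss on first dose: D_load = D_maint·R ≈ 1474 × 1.40702 ≈ 2073.95 mg.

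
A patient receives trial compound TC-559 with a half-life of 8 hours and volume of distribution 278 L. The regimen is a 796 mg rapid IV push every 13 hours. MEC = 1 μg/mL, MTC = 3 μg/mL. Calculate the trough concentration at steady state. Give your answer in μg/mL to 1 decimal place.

Over one 13-h interval, 13/8 ≈ 1.625 half-lives elapse, leaving f ≈ 0.3242 of each dose.
At steady state, accumulation factor R = 1/(1 − e^(−kτ)) ≈ 1.4797.
Single-dose peak C₀ = D/Vd = 796/278 ≈ 2.863 μg/mL.
Cmax,ss = C₀/(1 − f) ≈ 2.863/0.6758 ≈ 4.236 μg/mL.
Steady-state trough Cmin,ss = Cmax,ss·f ≈ 4.236 × 0.3242 ≈ 1.373 μg/mL.
Trough 1.4 μg/mL vs MEC 1 μg/mL: adequate.

1.4 μg/mL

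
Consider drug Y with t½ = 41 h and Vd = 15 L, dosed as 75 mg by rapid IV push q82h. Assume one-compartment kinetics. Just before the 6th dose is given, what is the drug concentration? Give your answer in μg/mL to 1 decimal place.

1.7 μg/mL

f = (1/2)^(τ/t½) = (1/2)^(82/41) ≈ 0.2500.
C₀ = D/Vd = 75/15 ≈ 5.000 μg/mL.
Before the 6th dose, 5 doses have been given. Superposition: Cmin = C₀·(f + f² + … + f^5).
≈ 5.000 × (0.2500 + 0.0625 + 0.0156 + 0.0039 + 0.0010) ≈ 5.000 × 0.3330 ≈ 1.665 μg/mL.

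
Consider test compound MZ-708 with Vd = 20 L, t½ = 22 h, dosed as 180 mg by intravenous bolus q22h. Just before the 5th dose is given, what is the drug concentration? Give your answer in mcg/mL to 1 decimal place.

f = (1/2)^(τ/t½) = (1/2)^(22/22) ≈ 0.5000.
C₀ = D/Vd = 180/20 ≈ 9.000 mcg/mL.
Before the 5th dose, 4 doses have been given. Superposition: Cmin = C₀·(f + f² + … + f^4).
≈ 9.000 × (0.5000 + 0.2500 + 0.1250 + 0.0625) ≈ 9.000 × 0.9375 ≈ 8.438 mcg/mL.

8.4 mcg/mL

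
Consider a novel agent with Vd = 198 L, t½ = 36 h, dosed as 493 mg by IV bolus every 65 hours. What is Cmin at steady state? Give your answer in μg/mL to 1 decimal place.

1.0 μg/mL

k = ln2/t½ = ln2/36 ≈ 0.019254 h⁻¹; fraction remaining f = e^(−kτ) = e^(−0.019254×65) ≈ 0.2861.
At steady state, accumulation factor R = 1/(1 − e^(−kτ)) ≈ 1.4008.
Single-dose peak C₀ = D/Vd = 493/198 ≈ 2.490 μg/mL.
Cmax,ss = C₀/(1 − f) ≈ 2.490/0.7139 ≈ 3.488 μg/mL.
One interval later, Cmin,ss = Cmax,ss·e^(−kτ) ≈ 3.488 × 0.2861 ≈ 0.998 μg/mL.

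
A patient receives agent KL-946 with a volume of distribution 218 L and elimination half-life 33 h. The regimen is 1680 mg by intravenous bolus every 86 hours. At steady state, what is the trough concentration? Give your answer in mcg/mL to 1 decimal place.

1.5 mcg/mL

τ/t½ = 86/33 ≈ 2.6061, so fraction remaining f = (1/2)^(86/33) ≈ 0.1642.
Each bolus raises the concentration by D/Vd = 1680/218 ≈ 7.706 mcg/mL.
Steady-state trough Cmin,ss = C₀·f/(1−f) ≈ 7.706 × 0.1642/0.8358 ≈ 1.514 mcg/mL.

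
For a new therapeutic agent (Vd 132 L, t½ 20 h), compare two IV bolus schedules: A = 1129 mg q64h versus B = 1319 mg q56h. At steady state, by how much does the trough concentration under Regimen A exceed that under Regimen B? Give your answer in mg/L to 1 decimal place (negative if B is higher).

Regimen A: f = (1/2)^(64/20) ≈ 0.1088; Cmin,ss = (1129/132)·f/(1−f) ≈ 1.044 mg/L.
Regimen B: f = (1/2)^(56/20) ≈ 0.1436; Cmin,ss = (1319/132)·f/(1−f) ≈ 1.676 mg/L.
Difference ≈ 1.044 − 1.676 ≈ -0.632 mg/L.

-0.6 mg/L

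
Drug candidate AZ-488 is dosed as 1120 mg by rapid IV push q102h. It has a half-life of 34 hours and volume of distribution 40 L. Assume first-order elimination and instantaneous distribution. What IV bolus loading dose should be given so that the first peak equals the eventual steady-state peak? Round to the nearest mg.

f = (1/2)^(102/34) ≈ 0.125000; accumulation ratio R = 1/(1−f) ≈ 1.14286.
Loading dose to hit Cmax,ss on first dose: D_load = D_maint·R ≈ 1120 × 1.14286 ≈ 1280.00 mg.

1280 mg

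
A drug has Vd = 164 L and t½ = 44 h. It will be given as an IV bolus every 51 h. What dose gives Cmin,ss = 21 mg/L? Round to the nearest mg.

4247 mg

τ/t½ = 51/44 ≈ 1.1591, so f = (1/2)^(51/44) ≈ 0.447795.
Cmin,ss = (D/Vd)·f/(1−f), so D = Cmin,ss·Vd·(1−f)/f.
D = 21 × 164 × (1−f)/f ≈ 21 × 164 × 1.23316 ≈ 4247.00 mg.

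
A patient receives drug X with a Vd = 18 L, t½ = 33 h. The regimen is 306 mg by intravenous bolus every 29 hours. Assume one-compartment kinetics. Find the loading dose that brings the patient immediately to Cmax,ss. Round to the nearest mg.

671 mg

f = (1/2)^(29/33) ≈ 0.543824; accumulation ratio R = 1/(1−f) ≈ 2.19214.
Loading dose to hit Cmax,ss on first dose: D_load = D_maint·R ≈ 306 × 2.19214 ≈ 670.79 mg.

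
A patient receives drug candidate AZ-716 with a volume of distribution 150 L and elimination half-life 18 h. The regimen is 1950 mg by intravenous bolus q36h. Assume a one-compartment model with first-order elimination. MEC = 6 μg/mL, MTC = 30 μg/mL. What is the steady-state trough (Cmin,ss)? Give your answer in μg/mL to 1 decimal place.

4.3 μg/mL

τ = 36 h = 2 half-lives, so f = (1/2)^2 = 0.25.
At steady state, R = 1/(1 − 0.25) = 4/3.
Single-dose peak C₀ = D/Vd = 1950/150 = 13 μg/mL.
Steady-state peak Cmax,ss = C₀·R = 13 × 4/3 ≈ 17.333 μg/mL.
Steady-state trough Cmin,ss = Cmax,ss·f ≈ 17.333 × 0.25 ≈ 4.333 μg/mL.
Trough 4.3 μg/mL vs MEC 6 μg/mL: subtherapeutic.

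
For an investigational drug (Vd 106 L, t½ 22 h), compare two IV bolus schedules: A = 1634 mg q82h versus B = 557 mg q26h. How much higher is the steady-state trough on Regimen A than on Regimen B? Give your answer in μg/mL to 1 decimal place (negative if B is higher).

-2.9 μg/mL

Regimen A: f = (1/2)^(82/22) ≈ 0.0755; Cmin,ss = (1634/106)·f/(1−f) ≈ 1.259 μg/mL.
Regimen B: f = (1/2)^(26/22) ≈ 0.4408; Cmin,ss = (557/106)·f/(1−f) ≈ 4.142 μg/mL.
Difference ≈ 1.259 − 4.142 ≈ -2.883 μg/mL.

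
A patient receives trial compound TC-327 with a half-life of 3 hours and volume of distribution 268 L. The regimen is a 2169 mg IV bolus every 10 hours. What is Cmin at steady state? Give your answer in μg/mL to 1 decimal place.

Over one 10-h interval, 10/3 ≈ 3.3333 half-lives elapse, leaving f ≈ 0.0992 of each dose.
Single-dose peak C₀ = D/Vd = 2169/268 ≈ 8.093 μg/mL.
Steady-state trough Cmin,ss = C₀·f/(1−f) ≈ 8.093 × 0.0992/0.9008 ≈ 0.891 μg/mL.

0.9 μg/mL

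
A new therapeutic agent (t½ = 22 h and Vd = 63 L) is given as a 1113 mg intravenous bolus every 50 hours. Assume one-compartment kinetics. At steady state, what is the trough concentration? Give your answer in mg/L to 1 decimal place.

4.6 mg/L

k = ln2/t½ = ln2/22 ≈ 0.031507 h⁻¹; fraction remaining f = e^(−kτ) = e^(−0.031507×50) ≈ 0.2069.
Accumulation ratio R = 1/(1 − f) ≈ 1/0.7931 ≈ 1.2609.
Each bolus raises the concentration by D/Vd = 1113/63 ≈ 17.667 mg/L.
Steady-state peak Cmax,ss = C₀·R ≈ 17.667 × 1.2609 ≈ 22.276 mg/L.
Steady-state trough Cmin,ss = Cmax,ss·f ≈ 22.276 × 0.2069 ≈ 4.609 mg/L.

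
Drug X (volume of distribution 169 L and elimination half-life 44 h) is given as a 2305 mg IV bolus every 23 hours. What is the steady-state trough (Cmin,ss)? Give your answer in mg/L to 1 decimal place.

31.2 mg/L

k = ln2/t½ = ln2/44 ≈ 0.015753 h⁻¹; fraction remaining f = e^(−kτ) = e^(−0.015753×23) ≈ 0.6961.
Accumulation ratio R = 1/(1 − f) ≈ 1/0.3039 ≈ 3.2906.
Each bolus raises the concentration by D/Vd = 2305/169 ≈ 13.639 mg/L.
Cmax,ss = C₀/(1 − f) ≈ 13.639/0.3039 ≈ 44.880 mg/L.
One interval later, Cmin,ss = Cmax,ss·e^(−kτ) ≈ 44.880 × 0.6961 ≈ 31.241 mg/L.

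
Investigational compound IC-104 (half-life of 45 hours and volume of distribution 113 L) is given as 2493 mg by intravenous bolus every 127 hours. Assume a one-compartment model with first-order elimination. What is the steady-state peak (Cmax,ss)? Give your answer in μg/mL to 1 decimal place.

k = ln2/t½ = ln2/45 ≈ 0.015403 h⁻¹; fraction remaining f = e^(−kτ) = e^(−0.015403×127) ≈ 0.1414.
Accumulation ratio R = 1/(1 − f) ≈ 1/0.8586 ≈ 1.1647.
Single-dose peak C₀ = D/Vd = 2493/113 ≈ 22.062 μg/mL.
Steady-state peak Cmax,ss = C₀·R ≈ 22.062 × 1.1647 ≈ 25.696 μg/mL.

25.7 μg/mL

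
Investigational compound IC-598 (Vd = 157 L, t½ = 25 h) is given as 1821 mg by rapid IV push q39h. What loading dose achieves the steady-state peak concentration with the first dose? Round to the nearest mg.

f = (1/2)^(39/25) ≈ 0.339151; accumulation ratio R = 1/(1−f) ≈ 1.51320.
Loading dose to hit Cmax,ss on first dose: D_load = D_maint·R ≈ 1821 × 1.51320 ≈ 2755.54 mg.

2756 mg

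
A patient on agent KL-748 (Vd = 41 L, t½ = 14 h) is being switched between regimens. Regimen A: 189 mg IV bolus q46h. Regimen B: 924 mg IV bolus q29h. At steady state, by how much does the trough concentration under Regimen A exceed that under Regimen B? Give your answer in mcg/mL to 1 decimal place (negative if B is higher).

-6.5 mcg/mL

Regimen A: f = (1/2)^(46/14) ≈ 0.1025; Cmin,ss = (189/41)·f/(1−f) ≈ 0.526 mcg/mL.
Regimen B: f = (1/2)^(29/14) ≈ 0.2379; Cmin,ss = (924/41)·f/(1−f) ≈ 7.035 mcg/mL.
Difference ≈ 0.526 − 7.035 ≈ -6.509 mcg/mL.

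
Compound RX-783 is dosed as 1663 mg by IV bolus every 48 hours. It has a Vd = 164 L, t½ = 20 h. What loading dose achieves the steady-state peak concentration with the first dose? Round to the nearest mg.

f = (1/2)^(48/20) ≈ 0.189465; accumulation ratio R = 1/(1−f) ≈ 1.23375.
Loading dose to hit Cmax,ss on first dose: D_load = D_maint·R ≈ 1663 × 1.23375 ≈ 2051.73 mg.

2052 mg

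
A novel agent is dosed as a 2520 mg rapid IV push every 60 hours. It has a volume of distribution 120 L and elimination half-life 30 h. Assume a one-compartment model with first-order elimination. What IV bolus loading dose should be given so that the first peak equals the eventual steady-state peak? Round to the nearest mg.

f = (1/2)^(60/30) ≈ 0.250000; accumulation ratio R = 1/(1−f) ≈ 1.33333.
Loading dose to hit Cmax,ss on first dose: D_load = D_maint·R ≈ 2520 × 1.33333 ≈ 3359.99 mg.

3360 mg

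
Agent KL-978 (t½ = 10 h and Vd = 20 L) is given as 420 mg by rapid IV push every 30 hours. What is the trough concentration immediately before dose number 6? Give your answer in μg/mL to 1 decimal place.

f = (1/2)^(τ/t½) = (1/2)^(30/10) ≈ 0.1250.
C₀ = D/Vd = 420/20 ≈ 21.000 μg/mL.
Before the 6th dose, 5 doses have been given. Superposition: Cmin = C₀·(f + f² + … + f^5).
≈ 21.000 × (0.1250 + 0.0156 + 0.0020 + 0.0002 + 0.0000) ≈ 21.000 × 0.1428 ≈ 2.999 μg/mL.

3.0 μg/mL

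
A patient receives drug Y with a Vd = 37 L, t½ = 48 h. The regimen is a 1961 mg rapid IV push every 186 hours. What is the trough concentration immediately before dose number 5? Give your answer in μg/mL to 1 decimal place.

3.9 μg/mL

f = (1/2)^(τ/t½) = (1/2)^(186/48) ≈ 0.0682.
C₀ = D/Vd = 1961/37 ≈ 53.000 μg/mL.
Before the 5th dose, 4 doses have been given. Superposition: Cmin = C₀·(f + f² + … + f^4).
≈ 53.000 × (0.0682 + 0.0047 + 0.0003 + 0.0000) ≈ 53.000 × 0.0732 ≈ 3.880 μg/mL.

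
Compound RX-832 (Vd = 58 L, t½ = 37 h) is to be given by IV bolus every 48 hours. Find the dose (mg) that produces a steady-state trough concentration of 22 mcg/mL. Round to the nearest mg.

1860 mg

τ/t½ = 48/37 ≈ 1.2973, so f = (1/2)^(48/37) ≈ 0.406888.
Cmin,ss = (D/Vd)·f/(1−f), so D = Cmin,ss·Vd·(1−f)/f.
D = 22 × 58 × (1−f)/f ≈ 22 × 58 × 1.45768 ≈ 1860.00 mg.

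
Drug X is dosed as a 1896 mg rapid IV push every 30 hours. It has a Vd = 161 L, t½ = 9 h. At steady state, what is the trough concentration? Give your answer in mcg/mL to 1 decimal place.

k = ln2/t½ = ln2/9 ≈ 0.077016 h⁻¹; fraction remaining f = e^(−kτ) = e^(−0.077016×30) ≈ 0.0992.
Each bolus raises the concentration by D/Vd = 1896/161 ≈ 11.776 mcg/mL.
Steady-state trough Cmin,ss = C₀·f/(1−f) ≈ 11.776 × 0.0992/0.9008 ≈ 1.297 mcg/mL.

1.3 mcg/mL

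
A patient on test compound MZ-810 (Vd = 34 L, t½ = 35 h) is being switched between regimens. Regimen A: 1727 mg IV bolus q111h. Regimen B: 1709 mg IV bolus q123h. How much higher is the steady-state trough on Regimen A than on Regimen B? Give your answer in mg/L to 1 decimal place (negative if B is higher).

1.5 mg/L

Regimen A: f = (1/2)^(111/35) ≈ 0.1110; Cmin,ss = (1727/34)·f/(1−f) ≈ 6.342 mg/L.
Regimen B: f = (1/2)^(123/35) ≈ 0.0875; Cmin,ss = (1709/34)·f/(1−f) ≈ 4.820 mg/L.
Difference ≈ 6.342 − 4.820 ≈ 1.522 mg/L.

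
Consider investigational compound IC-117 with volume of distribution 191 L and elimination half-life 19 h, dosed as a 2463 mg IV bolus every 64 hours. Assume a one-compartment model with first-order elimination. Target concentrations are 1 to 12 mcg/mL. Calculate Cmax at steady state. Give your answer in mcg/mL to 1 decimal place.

τ/t½ = 64/19 ≈ 3.3684, so fraction remaining f = (1/2)^(64/19) ≈ 0.0968.
At steady state, accumulation factor R = 1/(1 − e^(−kτ)) ≈ 1.1072.
Single-dose peak C₀ = D/Vd = 2463/191 ≈ 12.895 mcg/mL.
Steady-state peak Cmax,ss = C₀·R ≈ 12.895 × 1.1072 ≈ 14.277 mcg/mL.
Peak 14.3 mcg/mL vs MTC 12 mcg/mL: exceeds toxic threshold.

14.3 mcg/mL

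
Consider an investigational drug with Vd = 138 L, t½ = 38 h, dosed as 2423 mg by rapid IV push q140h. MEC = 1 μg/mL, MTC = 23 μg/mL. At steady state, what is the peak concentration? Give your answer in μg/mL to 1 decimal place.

19.0 μg/mL

τ/t½ = 140/38 ≈ 3.6842, so fraction remaining f = (1/2)^(140/38) ≈ 0.0778.
Accumulation ratio R = 1/(1 − f) ≈ 1/0.9222 ≈ 1.0844.
Each bolus raises the concentration by D/Vd = 2423/138 ≈ 17.558 μg/mL.
Steady-state peak Cmax,ss = C₀·R ≈ 17.558 × 1.0844 ≈ 19.040 μg/mL.
Peak 19.0 μg/mL vs MTC 23 μg/mL: below toxic threshold.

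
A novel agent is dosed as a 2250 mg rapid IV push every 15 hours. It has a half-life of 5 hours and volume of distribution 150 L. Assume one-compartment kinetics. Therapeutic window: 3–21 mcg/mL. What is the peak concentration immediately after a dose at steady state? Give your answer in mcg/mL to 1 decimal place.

τ = 15 h = 3 half-lives, so f = (1/2)^3 = 0.125.
At steady state, R = 1/(1 − 0.125) = 8/7.
Single-dose peak C₀ = D/Vd = 2250/150 = 15 mcg/mL.
Steady-state peak Cmax,ss = C₀·R = 15 × 8/7 ≈ 17.143 mcg/mL.
Peak 17.1 mcg/mL vs MTC 21 mcg/mL: below toxic threshold.

17.1 mcg/mL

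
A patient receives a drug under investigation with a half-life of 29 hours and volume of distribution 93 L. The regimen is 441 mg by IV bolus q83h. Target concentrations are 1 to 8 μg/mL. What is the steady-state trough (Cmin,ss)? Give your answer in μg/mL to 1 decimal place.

0.8 μg/mL

Over one 83-h interval, 83/29 ≈ 2.8621 half-lives elapse, leaving f ≈ 0.1375 of each dose.
Accumulation ratio R = 1/(1 − f) ≈ 1/0.8625 ≈ 1.1594.
Single-dose peak C₀ = D/Vd = 441/93 ≈ 4.742 μg/mL.
Cmax,ss = C₀/(1 − f) ≈ 4.742/0.8625 ≈ 5.498 μg/mL.
Steady-state trough Cmin,ss = Cmax,ss·f ≈ 5.498 × 0.1375 ≈ 0.756 μg/mL.
Trough 0.8 μg/mL vs MEC 1 μg/mL: subtherapeutic.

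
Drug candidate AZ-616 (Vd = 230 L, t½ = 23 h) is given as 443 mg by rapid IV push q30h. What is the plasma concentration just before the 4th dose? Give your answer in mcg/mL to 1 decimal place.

1.2 mcg/mL

f = (1/2)^(τ/t½) = (1/2)^(30/23) ≈ 0.4049.
C₀ = D/Vd = 443/230 ≈ 1.926 mcg/mL.
Before the 4th dose, 3 doses have been given. Superposition: Cmin = C₀·(f + f² + … + f^3).
≈ 1.926 × (0.4049 + 0.1639 + 0.0664) ≈ 1.926 × 0.6352 ≈ 1.223 mcg/mL.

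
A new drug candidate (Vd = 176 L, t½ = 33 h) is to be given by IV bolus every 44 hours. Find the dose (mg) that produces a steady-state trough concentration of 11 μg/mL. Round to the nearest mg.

2942 mg

τ/t½ = 44/33 ≈ 1.3333, so f = (1/2)^(44/33) ≈ 0.396850.
Cmin,ss = (D/Vd)·f/(1−f), so D = Cmin,ss·Vd·(1−f)/f.
D = 11 × 176 × (1−f)/f ≈ 11 × 176 × 1.51984 ≈ 2942.41 mg.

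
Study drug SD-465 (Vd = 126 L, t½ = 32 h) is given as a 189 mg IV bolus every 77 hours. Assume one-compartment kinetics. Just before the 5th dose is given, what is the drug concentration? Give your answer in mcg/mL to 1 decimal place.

0.3 mcg/mL

f = (1/2)^(τ/t½) = (1/2)^(77/32) ≈ 0.1886.
C₀ = D/Vd = 189/126 ≈ 1.500 mcg/mL.
Before the 5th dose, 4 doses have been given. Superposition: Cmin = C₀·(f + f² + … + f^4).
≈ 1.500 × (0.1886 + 0.0356 + 0.0067 + 0.0013) ≈ 1.500 × 0.2322 ≈ 0.348 mcg/mL.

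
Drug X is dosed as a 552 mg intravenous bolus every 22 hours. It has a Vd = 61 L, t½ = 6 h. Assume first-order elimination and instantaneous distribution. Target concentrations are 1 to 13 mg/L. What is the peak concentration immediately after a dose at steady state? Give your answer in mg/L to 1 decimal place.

9.8 mg/L

τ/t½ = 22/6 ≈ 3.6667, so fraction remaining f = (1/2)^(22/6) ≈ 0.0787.
Accumulation ratio R = 1/(1 − f) ≈ 1/0.9213 ≈ 1.0854.
Single-dose peak C₀ = D/Vd = 552/61 ≈ 9.049 mg/L.
Steady-state peak Cmax,ss = C₀·R ≈ 9.049 × 1.0854 ≈ 9.822 mg/L.
Peak 9.8 mg/L vs MTC 13 mg/L: below toxic threshold.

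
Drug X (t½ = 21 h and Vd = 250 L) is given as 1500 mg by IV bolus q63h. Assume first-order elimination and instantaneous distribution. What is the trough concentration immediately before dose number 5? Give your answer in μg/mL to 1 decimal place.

f = (1/2)^(τ/t½) = (1/2)^(63/21) ≈ 0.1250.
C₀ = D/Vd = 1500/250 ≈ 6.000 μg/mL.
Before the 5th dose, 4 doses have been given. Superposition: Cmin = C₀·(f + f² + … + f^4).
≈ 6.000 × (0.1250 + 0.0156 + 0.0020 + 0.0002) ≈ 6.000 × 0.1428 ≈ 0.857 μg/mL.

0.9 μg/mL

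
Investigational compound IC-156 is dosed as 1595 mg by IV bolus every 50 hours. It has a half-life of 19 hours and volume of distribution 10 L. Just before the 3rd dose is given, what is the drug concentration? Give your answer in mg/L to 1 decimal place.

f = (1/2)^(τ/t½) = (1/2)^(50/19) ≈ 0.1614.
C₀ = D/Vd = 1595/10 ≈ 159.500 mg/L.
Before the 3rd dose, 2 doses have been given. Superposition: Cmin = C₀·(f + f²).
≈ 159.500 × (0.1614 + 0.0260) ≈ 159.500 × 0.1874 ≈ 29.890 mg/L.

29.9 mg/L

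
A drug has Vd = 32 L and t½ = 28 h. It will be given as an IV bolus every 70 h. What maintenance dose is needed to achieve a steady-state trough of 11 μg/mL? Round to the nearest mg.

τ/t½ = 70/28 ≈ 2.5, so f = (1/2)^(70/28) ≈ 0.176777.
Cmin,ss = (D/Vd)·f/(1−f), so D = Cmin,ss·Vd·(1−f)/f.
D = 11 × 32 × (1−f)/f ≈ 11 × 32 × 4.65684 ≈ 1639.21 mg.

1639 mg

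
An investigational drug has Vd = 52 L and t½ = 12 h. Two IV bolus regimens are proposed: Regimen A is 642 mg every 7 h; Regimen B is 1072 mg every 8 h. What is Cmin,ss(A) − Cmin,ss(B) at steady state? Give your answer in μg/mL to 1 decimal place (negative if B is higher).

Regimen A: f = (1/2)^(7/12) ≈ 0.6674; Cmin,ss = (642/52)·f/(1−f) ≈ 24.774 μg/mL.
Regimen B: f = (1/2)^(8/12) ≈ 0.6300; Cmin,ss = (1072/52)·f/(1−f) ≈ 35.102 μg/mL.
Difference ≈ 24.774 − 35.102 ≈ -10.328 μg/mL.

-10.3 μg/mL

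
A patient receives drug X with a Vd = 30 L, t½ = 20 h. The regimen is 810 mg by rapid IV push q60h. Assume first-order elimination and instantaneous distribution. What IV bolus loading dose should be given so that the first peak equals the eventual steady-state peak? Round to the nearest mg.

f = (1/2)^(60/20) ≈ 0.125000; accumulation ratio R = 1/(1−f) ≈ 1.14286.
Loading dose to hit Cmax,ss on first dose: D_load = D_maint·R ≈ 810 × 1.14286 ≈ 925.72 mg.

926 mg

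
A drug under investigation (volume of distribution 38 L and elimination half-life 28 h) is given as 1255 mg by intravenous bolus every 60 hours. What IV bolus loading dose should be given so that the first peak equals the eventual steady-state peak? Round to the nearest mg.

1622 mg

f = (1/2)^(60/28) ≈ 0.226431; accumulation ratio R = 1/(1−f) ≈ 1.29271.
Loading dose to hit Cmax,ss on first dose: D_load = D_maint·R ≈ 1255 × 1.29271 ≈ 1622.35 mg.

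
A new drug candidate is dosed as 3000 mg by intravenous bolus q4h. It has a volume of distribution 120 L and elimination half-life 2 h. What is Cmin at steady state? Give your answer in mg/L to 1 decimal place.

8.3 mg/L

τ = 4 h = 2 half-lives, so f = (1/2)^2 = 0.25.
Accumulation ratio R = 1/(1 − f) = 1/0.75 = 4/3.
Single-dose peak C₀ = D/Vd = 3000/120 = 25 mg/L.
Steady-state peak Cmax,ss = C₀·R = 25 × 4/3 ≈ 33.333 mg/L.
Steady-state trough Cmin,ss = Cmax,ss·f ≈ 33.333 × 0.25 ≈ 8.333 mg/L.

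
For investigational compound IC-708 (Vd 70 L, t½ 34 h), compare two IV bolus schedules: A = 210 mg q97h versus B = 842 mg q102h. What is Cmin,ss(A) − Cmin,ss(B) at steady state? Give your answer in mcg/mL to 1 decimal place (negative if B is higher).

Regimen A: f = (1/2)^(97/34) ≈ 0.1384; Cmin,ss = (210/70)·f/(1−f) ≈ 0.482 mcg/mL.
Regimen B: f = (1/2)^(102/34) ≈ 0.1250; Cmin,ss = (842/70)·f/(1−f) ≈ 1.718 mcg/mL.
Difference ≈ 0.482 − 1.718 ≈ -1.236 mcg/mL.

-1.2 mcg/mL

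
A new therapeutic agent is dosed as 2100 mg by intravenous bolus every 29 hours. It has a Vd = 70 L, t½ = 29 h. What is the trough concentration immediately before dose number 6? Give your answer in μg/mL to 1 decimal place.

f = (1/2)^(τ/t½) = (1/2)^(29/29) ≈ 0.5000.
C₀ = D/Vd = 2100/70 ≈ 30.000 μg/mL.
Before the 6th dose, 5 doses have been given. Superposition: Cmin = C₀·(f + f² + … + f^5).
≈ 30.000 × (0.5000 + 0.2500 + 0.1250 + 0.0625 + 0.0313) ≈ 30.000 × 0.9688 ≈ 29.064 μg/mL.

29.1 μg/mL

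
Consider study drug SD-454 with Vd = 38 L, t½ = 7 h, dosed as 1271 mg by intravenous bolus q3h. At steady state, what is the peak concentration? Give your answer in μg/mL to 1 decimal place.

130.1 μg/mL

Over one 3-h interval, 3/7 ≈ 0.42857 half-lives elapse, leaving f ≈ 0.7430 of each dose.
At steady state, accumulation factor R = 1/(1 − e^(−kτ)) ≈ 3.8911.
Each bolus raises the concentration by D/Vd = 1271/38 ≈ 33.447 μg/mL.
Steady-state peak Cmax,ss = C₀·R ≈ 33.447 × 3.8911 ≈ 130.146 μg/mL.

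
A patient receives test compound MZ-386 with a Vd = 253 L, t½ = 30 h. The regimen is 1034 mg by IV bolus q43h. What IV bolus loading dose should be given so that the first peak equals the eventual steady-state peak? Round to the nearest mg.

f = (1/2)^(43/30) ≈ 0.370274; accumulation ratio R = 1/(1−f) ≈ 1.58799.
Loading dose to hit Cmax,ss on first dose: D_load = D_maint·R ≈ 1034 × 1.58799 ≈ 1641.98 mg.

1642 mg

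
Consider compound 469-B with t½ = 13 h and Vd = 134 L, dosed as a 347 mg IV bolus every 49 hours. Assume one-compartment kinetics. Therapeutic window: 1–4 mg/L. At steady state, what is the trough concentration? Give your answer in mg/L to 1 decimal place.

k = ln2/t½ = ln2/13 ≈ 0.053319 h⁻¹; fraction remaining f = e^(−kτ) = e^(−0.053319×49) ≈ 0.0733.
Accumulation ratio R = 1/(1 − f) ≈ 1/0.9267 ≈ 1.0791.
Each bolus raises the concentration by D/Vd = 347/134 ≈ 2.590 mg/L.
Cmax,ss = C₀/(1 − f) ≈ 2.590/0.9267 ≈ 2.795 mg/L.
Steady-state trough Cmin,ss = Cmax,ss·f ≈ 2.795 × 0.0733 ≈ 0.205 mg/L.
Trough 0.2 mg/L vs MEC 1 mg/L: subtherapeutic.

0.2 mg/L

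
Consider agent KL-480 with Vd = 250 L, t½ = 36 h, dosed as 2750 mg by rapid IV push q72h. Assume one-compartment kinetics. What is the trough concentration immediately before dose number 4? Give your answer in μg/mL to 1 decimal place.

f = (1/2)^(τ/t½) = (1/2)^(72/36) ≈ 0.2500.
C₀ = D/Vd = 2750/250 ≈ 11.000 μg/mL.
Before the 4th dose, 3 doses have been given. Superposition: Cmin = C₀·(f + f² + … + f^3).
≈ 11.000 × (0.2500 + 0.0625 + 0.0156) ≈ 11.000 × 0.3281 ≈ 3.609 μg/mL.

3.6 μg/mL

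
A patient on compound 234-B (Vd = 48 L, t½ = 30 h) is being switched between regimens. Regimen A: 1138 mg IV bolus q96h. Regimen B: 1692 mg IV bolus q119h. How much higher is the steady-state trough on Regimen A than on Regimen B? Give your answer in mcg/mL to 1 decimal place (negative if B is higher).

0.5 mcg/mL

Regimen A: f = (1/2)^(96/30) ≈ 0.1088; Cmin,ss = (1138/48)·f/(1−f) ≈ 2.894 mcg/mL.
Regimen B: f = (1/2)^(119/30) ≈ 0.0640; Cmin,ss = (1692/48)·f/(1−f) ≈ 2.410 mcg/mL.
Difference ≈ 2.894 − 2.410 ≈ 0.484 mcg/mL.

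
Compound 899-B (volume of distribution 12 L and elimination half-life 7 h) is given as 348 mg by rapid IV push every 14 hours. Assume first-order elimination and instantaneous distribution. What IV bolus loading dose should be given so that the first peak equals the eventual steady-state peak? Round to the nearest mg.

f = (1/2)^(14/7) ≈ 0.250000; accumulation ratio R = 1/(1−f) ≈ 1.33333.
Loading dose to hit Cmax,ss on first dose: D_load = D_maint·R ≈ 348 × 1.33333 ≈ 464.00 mg.

464 mg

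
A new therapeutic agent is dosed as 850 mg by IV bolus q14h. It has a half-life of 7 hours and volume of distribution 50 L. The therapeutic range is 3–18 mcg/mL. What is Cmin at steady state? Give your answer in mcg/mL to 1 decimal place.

The dosing interval is 2 half-lives, so f = 2^(−2) = 0.25.
Accumulation ratio R = 1/(1 − f) = 1/0.75 = 4/3.
Single-dose peak C₀ = D/Vd = 850/50 = 17 mcg/mL.
Steady-state peak Cmax,ss = C₀·R = 17 × 4/3 ≈ 22.667 mcg/mL.
Steady-state trough Cmin,ss = Cmax,ss·f ≈ 22.667 × 0.25 ≈ 5.667 mcg/mL.
Trough 5.7 mcg/mL vs MEC 3 mcg/mL: adequate.

5.7 mcg/mL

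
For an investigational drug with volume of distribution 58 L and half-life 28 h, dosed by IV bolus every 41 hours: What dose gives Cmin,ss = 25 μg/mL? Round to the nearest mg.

2551 mg

τ/t½ = 41/28 ≈ 1.4643, so f = (1/2)^(41/28) ≈ 0.362415.
Cmin,ss = (D/Vd)·f/(1−f), so D = Cmin,ss·Vd·(1−f)/f.
D = 25 × 58 × (1−f)/f ≈ 25 × 58 × 1.75927 ≈ 2550.94 mg.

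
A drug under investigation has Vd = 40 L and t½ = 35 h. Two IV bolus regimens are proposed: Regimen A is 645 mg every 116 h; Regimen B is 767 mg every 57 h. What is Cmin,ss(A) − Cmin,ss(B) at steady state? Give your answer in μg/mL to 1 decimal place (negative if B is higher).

-7.4 μg/mL

Regimen A: f = (1/2)^(116/35) ≈ 0.1005; Cmin,ss = (645/40)·f/(1−f) ≈ 1.802 μg/mL.
Regimen B: f = (1/2)^(57/35) ≈ 0.3234; Cmin,ss = (767/40)·f/(1−f) ≈ 9.165 μg/mL.
Difference ≈ 1.802 − 9.165 ≈ -7.363 μg/mL.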